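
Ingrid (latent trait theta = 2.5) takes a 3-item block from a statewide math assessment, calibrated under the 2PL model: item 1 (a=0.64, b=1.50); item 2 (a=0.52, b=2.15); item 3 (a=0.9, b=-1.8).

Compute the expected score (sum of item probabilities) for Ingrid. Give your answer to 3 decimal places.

P(theta) = 1 / (1 + exp(−a(theta − b)))
P_1 = 1/(1+e^{-0.6400}) = 0.6548
P_2 = 1/(1+e^{-0.1820}) = 0.5454
P_3 = 1/(1+e^{-3.8700}) = 0.9796
E[score] = 0.6548 + 0.5454 + 0.9796 = 2.1797

2.180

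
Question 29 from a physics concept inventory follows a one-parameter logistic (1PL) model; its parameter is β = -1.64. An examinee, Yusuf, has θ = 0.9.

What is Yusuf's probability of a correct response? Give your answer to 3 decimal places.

P(θ) = 1 / (1 + exp(−(θ − β)))
Exponent: (0.9 − (-1.64)) = 2.5400
1/(1 + e^{-2.5400}) = 0.9269
P = 0.9269

0.927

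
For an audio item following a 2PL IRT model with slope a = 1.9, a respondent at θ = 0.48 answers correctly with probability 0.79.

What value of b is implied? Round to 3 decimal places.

P(θ) = 1 / (1 + exp(−a(θ − b)))
logit(0.79) = ln(0.79/0.21) = 1.3249
b = θ − logit/(a) = 0.48 − 1.3249/1.9000 = -0.2173

-0.217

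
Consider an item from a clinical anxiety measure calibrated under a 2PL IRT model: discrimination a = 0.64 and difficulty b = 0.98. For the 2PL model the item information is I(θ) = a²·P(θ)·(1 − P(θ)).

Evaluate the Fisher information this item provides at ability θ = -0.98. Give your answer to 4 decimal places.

P = 1/(1+e^{1.2544}) = 0.2219
P(1−P) = 0.2219 × 0.7781 = 0.1727
I = a² × P(1−P) = 0.64² × 0.1727 = 0.07073

0.0707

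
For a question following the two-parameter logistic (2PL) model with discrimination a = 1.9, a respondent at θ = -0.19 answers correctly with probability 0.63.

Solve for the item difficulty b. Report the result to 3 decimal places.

P(θ) = 1 / (1 + exp(−a(θ − b)))
logit(0.63) = ln(0.63/0.37) = 0.5322
b = θ − logit/(a) = -0.19 − 0.5322/1.9000 = -0.4701

-0.470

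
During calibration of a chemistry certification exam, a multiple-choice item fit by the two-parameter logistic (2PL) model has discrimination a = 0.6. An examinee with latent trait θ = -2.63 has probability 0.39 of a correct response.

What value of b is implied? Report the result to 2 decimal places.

-1.88

P(θ) = 1 / (1 + exp(−a(θ − b)))
logit(0.39) = ln(0.39/0.61) = -0.4473
b = θ − logit/(a) = -2.63 − (-0.4473)/0.6000 = -1.8845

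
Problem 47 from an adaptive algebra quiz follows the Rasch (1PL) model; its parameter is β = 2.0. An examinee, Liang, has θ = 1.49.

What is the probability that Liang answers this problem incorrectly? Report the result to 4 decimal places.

0.6248

P(θ) = 1 / (1 + exp(−(θ − β)))
Exponent: (1.49 − 2.0) = -0.5100
1/(1 + e^{0.5100}) = 0.3752
P = 0.3752
P(incorrect) = 1 − 0.3752 = 0.6248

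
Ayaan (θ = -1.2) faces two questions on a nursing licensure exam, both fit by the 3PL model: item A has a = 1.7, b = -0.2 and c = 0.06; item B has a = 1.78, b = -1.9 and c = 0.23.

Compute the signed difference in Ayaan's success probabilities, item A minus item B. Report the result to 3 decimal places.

-0.623

P(θ) = c + (1 − c) · 1 / (1 + exp(−a(θ − b)))
P_A = 0.2052
P_B = 0.8280
P_A − P_B = -0.6228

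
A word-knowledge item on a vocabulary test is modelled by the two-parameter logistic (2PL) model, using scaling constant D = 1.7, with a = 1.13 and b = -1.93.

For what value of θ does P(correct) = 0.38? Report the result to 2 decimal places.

-2.18

P(θ) = 1 / (1 + exp(−D·a(θ − b)))
logit = ln(0.3800/0.6200) = -0.4895
θ = b + logit/(1.7·a) = -1.93 + (-0.4895)/1.9210 = -2.1848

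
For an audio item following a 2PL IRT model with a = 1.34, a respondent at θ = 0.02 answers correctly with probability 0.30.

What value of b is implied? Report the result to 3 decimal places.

P(θ) = 1 / (1 + exp(−a(θ − b)))
logit(0.30) = ln(0.30/0.70) = -0.8473
b = θ − logit/(a) = 0.02 − (-0.8473)/1.3400 = 0.6523

0.652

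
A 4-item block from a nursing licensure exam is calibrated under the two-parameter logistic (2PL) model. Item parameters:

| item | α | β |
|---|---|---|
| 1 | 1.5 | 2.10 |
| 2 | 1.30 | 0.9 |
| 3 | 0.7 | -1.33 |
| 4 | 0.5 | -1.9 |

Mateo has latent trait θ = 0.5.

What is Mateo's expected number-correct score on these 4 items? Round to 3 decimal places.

P(θ) = 1 / (1 + exp(−α(θ − β)))
P_1 = 1/(1+e^{2.4000}) = 0.0832
P_2 = 1/(1+e^{0.5200}) = 0.3729
P_3 = 1/(1+e^{-1.2810}) = 0.7826
P_4 = 1/(1+e^{-1.2000}) = 0.7685
E[score] = 0.0832 + 0.3729 + 0.7826 + 0.7685 = 2.0072

2.007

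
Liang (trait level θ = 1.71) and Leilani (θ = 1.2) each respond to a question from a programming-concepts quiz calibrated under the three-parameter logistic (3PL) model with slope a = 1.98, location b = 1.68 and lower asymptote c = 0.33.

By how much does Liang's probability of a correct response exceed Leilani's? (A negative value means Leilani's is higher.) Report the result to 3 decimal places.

P(θ) = c + (1 − c) · 1 / (1 + exp(−a(θ − b)))
P(Liang) = 0.6749  [exponent 0.0594]
P(Leilani) = 0.5168  [exponent -0.9504]
Difference = 0.6749 − 0.5168 = 0.1581

0.158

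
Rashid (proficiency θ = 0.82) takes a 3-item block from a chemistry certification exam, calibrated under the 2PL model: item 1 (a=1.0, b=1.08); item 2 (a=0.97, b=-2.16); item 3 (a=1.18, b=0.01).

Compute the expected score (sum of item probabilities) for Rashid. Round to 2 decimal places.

2.11

P(θ) = 1 / (1 + exp(−a(θ − b)))
P_1 = 1/(1+e^{0.2600}) = 0.4354
P_2 = 1/(1+e^{-2.8906}) = 0.9474
P_3 = 1/(1+e^{-0.9558}) = 0.7223
E[score] = 0.4354 + 0.9474 + 0.7223 = 2.1050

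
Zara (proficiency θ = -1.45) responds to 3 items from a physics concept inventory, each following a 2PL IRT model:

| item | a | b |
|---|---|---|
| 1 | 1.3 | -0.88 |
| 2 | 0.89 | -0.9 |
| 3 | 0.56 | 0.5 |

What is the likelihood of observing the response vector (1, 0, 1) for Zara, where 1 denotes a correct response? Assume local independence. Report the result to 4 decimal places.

0.0503

P(θ) = 1 / (1 + exp(−a(θ − b)))
P_1 = 1/(1+e^{0.7410}) = 0.3228
P_2 = 1/(1+e^{0.4895}) = 0.3800
P_3 = 1/(1+e^{1.0920}) = 0.2512
L = P_1 × (1−P_2) × P_3 = 0.3228 × 0.6200 × 0.2512 = 0.05028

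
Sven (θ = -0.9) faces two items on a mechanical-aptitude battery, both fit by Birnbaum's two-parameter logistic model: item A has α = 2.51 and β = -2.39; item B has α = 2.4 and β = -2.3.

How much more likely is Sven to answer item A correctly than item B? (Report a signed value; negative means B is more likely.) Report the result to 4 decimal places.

0.0104

P(θ) = 1 / (1 + exp(−α(θ − β)))
P_A = 0.9768
P_B = 0.9664
P_A − P_B = 0.0104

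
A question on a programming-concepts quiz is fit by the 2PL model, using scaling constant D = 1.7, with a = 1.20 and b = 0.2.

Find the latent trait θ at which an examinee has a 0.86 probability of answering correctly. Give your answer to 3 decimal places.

1.090

P(θ) = 1 / (1 + exp(−D·a(θ − b)))
logit = ln(0.8600/0.1400) = 1.8153
θ = b + logit/(1.7·a) = 0.2 + 1.8153/2.0400 = 1.0898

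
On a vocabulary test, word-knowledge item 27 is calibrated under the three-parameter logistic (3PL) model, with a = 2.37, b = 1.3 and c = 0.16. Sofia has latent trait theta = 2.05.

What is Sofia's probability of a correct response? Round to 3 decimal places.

P(theta) = c + (1 − c) · 1 / (1 + exp(−a(theta − b)))
Exponent: 2.37 × (2.05 − 1.3) = 1.7775
1/(1 + e^{-1.7775}) = 0.8554
P = 0.16 + 0.84 × 0.8554 = 0.8785

0.879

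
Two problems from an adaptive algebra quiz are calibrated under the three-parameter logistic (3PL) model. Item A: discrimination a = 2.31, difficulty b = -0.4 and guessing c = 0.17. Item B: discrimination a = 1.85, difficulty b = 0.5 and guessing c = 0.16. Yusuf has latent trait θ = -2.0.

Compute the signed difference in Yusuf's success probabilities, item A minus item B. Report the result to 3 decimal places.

P(θ) = c + (1 − c) · 1 / (1 + exp(−a(θ − b)))
P_A = 0.1901
P_B = 0.1682
P_A − P_B = 0.0219

0.022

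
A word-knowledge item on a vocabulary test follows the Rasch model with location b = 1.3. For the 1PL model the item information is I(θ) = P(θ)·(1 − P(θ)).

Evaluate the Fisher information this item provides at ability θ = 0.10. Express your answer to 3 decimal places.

P = 1/(1+e^{1.2000}) = 0.2315
P(1−P) = 0.2315 × 0.7685 = 0.1779
I = P(1−P) = 0.17789

0.178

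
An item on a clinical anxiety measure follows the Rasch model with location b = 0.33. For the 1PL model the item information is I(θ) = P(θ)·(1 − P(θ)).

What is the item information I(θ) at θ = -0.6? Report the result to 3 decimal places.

0.203

P = 1/(1+e^{0.9300}) = 0.2829
P(1−P) = 0.2829 × 0.7171 = 0.2029
I = P(1−P) = 0.20288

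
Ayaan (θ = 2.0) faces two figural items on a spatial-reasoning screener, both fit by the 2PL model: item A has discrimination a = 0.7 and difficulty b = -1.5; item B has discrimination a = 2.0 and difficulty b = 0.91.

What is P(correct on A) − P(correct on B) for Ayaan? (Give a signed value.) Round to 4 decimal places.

0.0221

P(θ) = 1 / (1 + exp(−a(θ − b)))
P_A = 0.9206
P_B = 0.8984
P_A − P_B = 0.0221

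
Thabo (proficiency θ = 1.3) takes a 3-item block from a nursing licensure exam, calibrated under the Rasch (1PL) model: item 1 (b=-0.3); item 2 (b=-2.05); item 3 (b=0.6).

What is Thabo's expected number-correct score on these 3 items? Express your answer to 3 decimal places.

P(θ) = 1 / (1 + exp(−(θ − b)))
P_1 = 1/(1+e^{-1.6000}) = 0.8320
P_2 = 1/(1+e^{-3.3500}) = 0.9661
P_3 = 1/(1+e^{-0.7000}) = 0.6682
E[score] = 0.8320 + 0.9661 + 0.6682 = 2.4663

2.466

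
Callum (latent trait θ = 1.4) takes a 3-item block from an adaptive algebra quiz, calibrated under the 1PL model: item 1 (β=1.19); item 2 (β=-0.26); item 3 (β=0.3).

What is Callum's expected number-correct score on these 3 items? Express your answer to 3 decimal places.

2.143

P(θ) = 1 / (1 + exp(−(θ − β)))
P_1 = 1/(1+e^{-0.2100}) = 0.5523
P_2 = 1/(1+e^{-1.6600}) = 0.8402
P_3 = 1/(1+e^{-1.1000}) = 0.7503
E[score] = 0.5523 + 0.8402 + 0.7503 = 2.1428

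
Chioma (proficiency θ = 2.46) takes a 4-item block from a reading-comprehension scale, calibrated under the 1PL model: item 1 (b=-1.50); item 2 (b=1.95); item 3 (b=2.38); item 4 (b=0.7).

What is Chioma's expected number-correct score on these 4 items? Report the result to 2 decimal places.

P(θ) = 1 / (1 + exp(−(θ − b)))
P_1 = 1/(1+e^{-3.9600}) = 0.9813
P_2 = 1/(1+e^{-0.5100}) = 0.6248
P_3 = 1/(1+e^{-0.0800}) = 0.5200
P_4 = 1/(1+e^{-1.7600}) = 0.8532
E[score] = 0.9813 + 0.6248 + 0.5200 + 0.8532 = 2.9793

2.98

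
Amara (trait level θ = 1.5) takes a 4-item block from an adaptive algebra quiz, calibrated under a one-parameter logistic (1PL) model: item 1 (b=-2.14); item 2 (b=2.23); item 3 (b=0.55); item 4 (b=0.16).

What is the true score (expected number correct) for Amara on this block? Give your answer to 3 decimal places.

P(θ) = 1 / (1 + exp(−(θ − b)))
P_1 = 1/(1+e^{-3.6400}) = 0.9744
P_2 = 1/(1+e^{0.7300}) = 0.3252
P_3 = 1/(1+e^{-0.9500}) = 0.7211
P_4 = 1/(1+e^{-1.3400}) = 0.7925
E[score] = 0.9744 + 0.3252 + 0.7211 + 0.7925 = 2.8132

2.813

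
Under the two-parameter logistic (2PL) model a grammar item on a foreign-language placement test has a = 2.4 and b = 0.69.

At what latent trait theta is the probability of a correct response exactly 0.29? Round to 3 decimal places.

P(theta) = 1 / (1 + exp(−a(theta − b)))
logit = ln(0.2900/0.7100) = -0.8954
theta = b + logit/(a) = 0.69 + (-0.8954)/2.4000 = 0.3169

0.317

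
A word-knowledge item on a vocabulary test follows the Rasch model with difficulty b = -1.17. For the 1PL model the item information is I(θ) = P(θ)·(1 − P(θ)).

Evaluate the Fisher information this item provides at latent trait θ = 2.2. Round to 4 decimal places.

0.0321

P = 1/(1+e^{-3.3700}) = 0.9668
P(1−P) = 0.9668 × 0.0332 = 0.0321
I = P(1−P) = 0.03214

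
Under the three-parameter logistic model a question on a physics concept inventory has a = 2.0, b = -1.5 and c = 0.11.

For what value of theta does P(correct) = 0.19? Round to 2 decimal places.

P(theta) = c + (1 − c) · 1 / (1 + exp(−a(theta − b)))
Remove guessing floor: (0.19 − 0.11)/(1 − 0.11) = 0.0899
logit = ln(0.0899/0.9101) = -2.3150
theta = b + logit/(a) = -1.5 + (-2.3150)/2.0000 = -2.6575

-2.66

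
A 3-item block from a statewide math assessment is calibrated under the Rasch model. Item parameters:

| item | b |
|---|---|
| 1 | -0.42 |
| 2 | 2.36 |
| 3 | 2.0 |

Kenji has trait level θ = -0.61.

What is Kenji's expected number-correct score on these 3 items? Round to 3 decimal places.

0.570

P(θ) = 1 / (1 + exp(−(θ − b)))
P_1 = 1/(1+e^{0.1900}) = 0.4526
P_2 = 1/(1+e^{2.9700}) = 0.0488
P_3 = 1/(1+e^{2.6100}) = 0.0685
E[score] = 0.4526 + 0.0488 + 0.0685 = 0.5699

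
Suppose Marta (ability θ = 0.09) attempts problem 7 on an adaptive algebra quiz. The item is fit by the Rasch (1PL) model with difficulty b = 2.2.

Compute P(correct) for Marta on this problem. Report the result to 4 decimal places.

0.1081

P(θ) = 1 / (1 + exp(−(θ − b)))
Exponent: (0.09 − 2.2) = -2.1100
1/(1 + e^{2.1100}) = 0.1081
P = 0.1081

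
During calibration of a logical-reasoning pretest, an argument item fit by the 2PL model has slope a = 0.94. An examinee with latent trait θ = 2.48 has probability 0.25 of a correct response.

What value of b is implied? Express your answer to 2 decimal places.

P(θ) = 1 / (1 + exp(−a(θ − b)))
logit(0.25) = ln(0.25/0.75) = -1.0986
b = θ − logit/(a) = 2.48 − (-1.0986)/0.9400 = 3.6487

3.65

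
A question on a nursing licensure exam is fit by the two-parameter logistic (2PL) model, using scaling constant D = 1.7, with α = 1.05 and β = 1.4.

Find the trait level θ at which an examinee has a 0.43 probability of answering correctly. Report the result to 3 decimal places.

P(θ) = 1 / (1 + exp(−D·α(θ − β)))
logit = ln(0.4300/0.5700) = -0.2819
θ = β + logit/(1.7·α) = 1.4 + (-0.2819)/1.7850 = 1.2421

1.242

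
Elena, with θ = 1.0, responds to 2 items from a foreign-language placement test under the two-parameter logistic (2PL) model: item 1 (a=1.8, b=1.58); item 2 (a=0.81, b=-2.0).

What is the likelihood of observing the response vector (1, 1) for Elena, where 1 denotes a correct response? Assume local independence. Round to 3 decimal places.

0.239

P(θ) = 1 / (1 + exp(−a(θ − b)))
P_1 = 1/(1+e^{1.0440}) = 0.2604
P_2 = 1/(1+e^{-2.4300}) = 0.9191
L = P_1 × P_2 = 0.2604 × 0.9191 = 0.23931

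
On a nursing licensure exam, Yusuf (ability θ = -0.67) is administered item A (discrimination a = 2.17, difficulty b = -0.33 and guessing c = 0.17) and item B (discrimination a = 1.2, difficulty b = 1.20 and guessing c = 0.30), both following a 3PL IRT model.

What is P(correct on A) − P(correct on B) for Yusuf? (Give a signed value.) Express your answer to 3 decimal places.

0.071

P(θ) = c + (1 − c) · 1 / (1 + exp(−a(θ − b)))
P_A = 0.4385
P_B = 0.3671
P_A − P_B = 0.0714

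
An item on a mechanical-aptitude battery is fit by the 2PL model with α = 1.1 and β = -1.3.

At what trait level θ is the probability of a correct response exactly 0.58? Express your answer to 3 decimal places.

P(θ) = 1 / (1 + exp(−α(θ − β)))
logit = ln(0.5800/0.4200) = 0.3228
θ = β + logit/(α) = -1.3 + 0.3228/1.1000 = -1.0066

-1.007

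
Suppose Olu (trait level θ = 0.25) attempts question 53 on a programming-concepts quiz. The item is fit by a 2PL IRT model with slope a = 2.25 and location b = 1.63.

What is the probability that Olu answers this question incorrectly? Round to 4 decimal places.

P(θ) = 1 / (1 + exp(−a(θ − b)))
Exponent: 2.25 × (0.25 − 1.63) = -3.1050
1/(1 + e^{3.1050}) = 0.0429
P(incorrect) = 1 − 0.0429 = 0.9571

0.9571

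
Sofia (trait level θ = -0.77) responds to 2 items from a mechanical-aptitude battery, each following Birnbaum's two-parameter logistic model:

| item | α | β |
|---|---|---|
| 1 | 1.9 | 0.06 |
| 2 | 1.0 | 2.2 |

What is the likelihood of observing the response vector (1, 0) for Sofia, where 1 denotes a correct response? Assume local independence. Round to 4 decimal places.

0.1629

P(θ) = 1 / (1 + exp(−α(θ − β)))
P_1 = 1/(1+e^{1.5770}) = 0.1712
P_2 = 1/(1+e^{2.9700}) = 0.0488
L = P_1 × (1−P_2) = 0.1712 × 0.9512 = 0.16287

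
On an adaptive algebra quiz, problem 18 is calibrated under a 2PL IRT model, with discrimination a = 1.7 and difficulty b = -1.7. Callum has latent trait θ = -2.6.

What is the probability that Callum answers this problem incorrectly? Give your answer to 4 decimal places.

P(θ) = 1 / (1 + exp(−a(θ − b)))
Exponent: 1.7 × (-2.6 − (-1.7)) = -1.5300
1/(1 + e^{1.5300}) = 0.1780
P(incorrect) = 1 − 0.1780 = 0.8220

0.8220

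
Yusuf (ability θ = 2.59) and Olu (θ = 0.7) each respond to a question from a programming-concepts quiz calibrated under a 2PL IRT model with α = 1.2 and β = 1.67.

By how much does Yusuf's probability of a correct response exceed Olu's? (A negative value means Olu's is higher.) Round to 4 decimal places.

P(θ) = 1 / (1 + exp(−α(θ − β)))
P(Yusuf) = 0.7510  [exponent 1.1040]
P(Olu) = 0.2379  [exponent -1.1640]
Difference = 0.7510 − 0.2379 = 0.5131

0.5131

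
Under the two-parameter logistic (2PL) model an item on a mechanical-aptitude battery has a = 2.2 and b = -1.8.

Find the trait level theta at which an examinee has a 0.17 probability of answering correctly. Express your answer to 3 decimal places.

P(theta) = 1 / (1 + exp(−a(theta − b)))
logit = ln(0.1700/0.8300) = -1.5856
theta = b + logit/(a) = -1.8 + (-1.5856)/2.2000 = -2.5207

-2.521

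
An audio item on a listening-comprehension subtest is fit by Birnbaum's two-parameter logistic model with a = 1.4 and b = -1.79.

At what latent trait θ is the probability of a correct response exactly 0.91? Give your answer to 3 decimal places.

-0.137

P(θ) = 1 / (1 + exp(−a(θ − b)))
logit = ln(0.9100/0.0900) = 2.3136
θ = b + logit/(a) = -1.79 + 2.3136/1.4000 = -0.1374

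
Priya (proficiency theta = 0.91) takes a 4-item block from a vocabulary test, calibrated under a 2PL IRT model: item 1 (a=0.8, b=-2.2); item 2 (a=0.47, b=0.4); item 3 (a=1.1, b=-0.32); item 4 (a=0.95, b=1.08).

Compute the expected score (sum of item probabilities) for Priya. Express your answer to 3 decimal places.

2.737

P(theta) = 1 / (1 + exp(−a(theta − b)))
P_1 = 1/(1+e^{-2.4880}) = 0.9233
P_2 = 1/(1+e^{-0.2397}) = 0.5596
P_3 = 1/(1+e^{-1.3530}) = 0.7946
P_4 = 1/(1+e^{0.1615}) = 0.4597
E[score] = 0.9233 + 0.5596 + 0.7946 + 0.4597 = 2.7373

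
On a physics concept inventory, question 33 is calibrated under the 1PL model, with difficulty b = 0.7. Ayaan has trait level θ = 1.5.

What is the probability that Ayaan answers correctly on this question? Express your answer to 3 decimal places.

0.690

P(θ) = 1 / (1 + exp(−(θ − b)))
Exponent: (1.5 − 0.7) = 0.8000
1/(1 + e^{-0.8000}) = 0.6900
P = 0.6900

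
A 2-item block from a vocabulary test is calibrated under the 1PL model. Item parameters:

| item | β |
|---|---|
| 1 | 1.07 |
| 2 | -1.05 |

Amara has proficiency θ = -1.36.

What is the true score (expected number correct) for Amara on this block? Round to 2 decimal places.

P(θ) = 1 / (1 + exp(−(θ − β)))
P_1 = 1/(1+e^{2.4300}) = 0.0809
P_2 = 1/(1+e^{0.3100}) = 0.4231
E[score] = 0.0809 + 0.4231 = 0.5040

0.50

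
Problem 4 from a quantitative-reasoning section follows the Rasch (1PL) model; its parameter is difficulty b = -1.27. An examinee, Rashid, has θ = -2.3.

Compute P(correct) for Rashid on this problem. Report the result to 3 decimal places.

0.263

P(θ) = 1 / (1 + exp(−(θ − b)))
Exponent: (-2.3 − (-1.27)) = -1.0300
1/(1 + e^{1.0300}) = 0.2631
P = 0.2631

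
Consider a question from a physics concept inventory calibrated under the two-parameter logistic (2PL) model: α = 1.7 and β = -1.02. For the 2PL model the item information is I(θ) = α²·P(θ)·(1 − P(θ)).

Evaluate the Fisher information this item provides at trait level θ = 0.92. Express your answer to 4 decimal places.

0.0993

P = 1/(1+e^{-3.2980}) = 0.9644
P(1−P) = 0.9644 × 0.0356 = 0.0344
I = α² × P(1−P) = 1.7² × 0.0344 = 0.09933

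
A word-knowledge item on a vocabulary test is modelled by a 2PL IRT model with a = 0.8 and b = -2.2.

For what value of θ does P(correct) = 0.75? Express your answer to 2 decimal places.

P(θ) = 1 / (1 + exp(−a(θ − b)))
logit = ln(0.7500/0.2500) = 1.0986
θ = b + logit/(a) = -2.2 + 1.0986/0.8000 = -0.8267

-0.83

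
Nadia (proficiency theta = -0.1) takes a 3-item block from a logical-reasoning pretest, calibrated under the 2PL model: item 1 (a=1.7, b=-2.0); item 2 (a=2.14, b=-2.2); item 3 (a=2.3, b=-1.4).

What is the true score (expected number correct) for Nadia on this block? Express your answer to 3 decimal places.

P(theta) = 1 / (1 + exp(−a(theta − b)))
P_1 = 1/(1+e^{-3.2300}) = 0.9619
P_2 = 1/(1+e^{-4.4940}) = 0.9889
P_3 = 1/(1+e^{-2.9900}) = 0.9521
E[score] = 0.9619 + 0.9889 + 0.9521 = 2.9030

2.903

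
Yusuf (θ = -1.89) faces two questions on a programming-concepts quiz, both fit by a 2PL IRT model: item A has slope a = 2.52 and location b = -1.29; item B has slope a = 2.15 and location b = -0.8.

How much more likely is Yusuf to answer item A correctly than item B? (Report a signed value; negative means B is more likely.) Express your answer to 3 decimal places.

P(θ) = 1 / (1 + exp(−a(θ − b)))
P_A = 0.1806
P_B = 0.0876
P_A − P_B = 0.0931

0.093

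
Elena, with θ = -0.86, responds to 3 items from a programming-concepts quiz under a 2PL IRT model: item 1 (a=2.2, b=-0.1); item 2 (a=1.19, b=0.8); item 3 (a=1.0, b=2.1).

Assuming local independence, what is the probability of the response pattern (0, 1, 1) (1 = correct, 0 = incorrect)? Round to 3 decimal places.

0.005

P(θ) = 1 / (1 + exp(−a(θ − b)))
P_1 = 1/(1+e^{1.6720}) = 0.1582
P_2 = 1/(1+e^{1.9754}) = 0.1218
P_3 = 1/(1+e^{2.9600}) = 0.0493
L = (1−P_1) × P_2 × P_3 = 0.8418 × 0.1218 × 0.0493 = 0.00505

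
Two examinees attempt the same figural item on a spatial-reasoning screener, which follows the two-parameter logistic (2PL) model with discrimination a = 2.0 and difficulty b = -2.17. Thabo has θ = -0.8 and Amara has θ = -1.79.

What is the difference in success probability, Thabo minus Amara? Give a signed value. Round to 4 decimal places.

0.2580

P(θ) = 1 / (1 + exp(−a(θ − b)))
P(Thabo) = 0.9393  [exponent 2.7400]
P(Amara) = 0.6814  [exponent 0.7600]
Difference = 0.9393 − 0.6814 = 0.2580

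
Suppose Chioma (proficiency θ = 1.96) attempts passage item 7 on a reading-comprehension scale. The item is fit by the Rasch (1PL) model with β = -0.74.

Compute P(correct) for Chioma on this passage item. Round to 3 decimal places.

P(θ) = 1 / (1 + exp(−(θ − β)))
Exponent: (1.96 − (-0.74)) = 2.7000
1/(1 + e^{-2.7000}) = 0.9370
P = 0.9370

0.937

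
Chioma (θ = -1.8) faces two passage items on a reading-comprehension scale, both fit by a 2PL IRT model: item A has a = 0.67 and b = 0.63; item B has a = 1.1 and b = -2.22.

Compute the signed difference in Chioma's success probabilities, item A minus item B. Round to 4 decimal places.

P(θ) = 1 / (1 + exp(−a(θ − b)))
P_A = 0.1641
P_B = 0.6135
P_A − P_B = -0.4494

-0.4494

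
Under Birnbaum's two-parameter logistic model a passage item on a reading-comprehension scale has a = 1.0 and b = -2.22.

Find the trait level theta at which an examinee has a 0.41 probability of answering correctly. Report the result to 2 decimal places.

P(theta) = 1 / (1 + exp(−a(theta − b)))
logit = ln(0.4100/0.5900) = -0.3640
theta = b + logit/(a) = -2.22 + (-0.3640)/1.0000 = -2.5840

-2.58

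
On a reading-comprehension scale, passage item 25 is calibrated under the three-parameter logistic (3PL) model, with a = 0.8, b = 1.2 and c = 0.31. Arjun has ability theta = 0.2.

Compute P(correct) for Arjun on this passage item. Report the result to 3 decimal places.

P(theta) = c + (1 − c) · 1 / (1 + exp(−a(theta − b)))
Exponent: 0.8 × (0.2 − 1.2) = -0.8000
1/(1 + e^{0.8000}) = 0.3100
P = 0.31 + 0.69 × 0.3100 = 0.5239

0.524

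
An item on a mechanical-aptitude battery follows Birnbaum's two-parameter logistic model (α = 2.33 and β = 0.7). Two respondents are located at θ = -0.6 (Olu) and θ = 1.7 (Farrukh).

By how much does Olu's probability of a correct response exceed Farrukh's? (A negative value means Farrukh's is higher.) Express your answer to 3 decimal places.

-0.865

P(θ) = 1 / (1 + exp(−α(θ − β)))
P(Olu) = 0.0461  [exponent -3.0290]
P(Farrukh) = 0.9113  [exponent 2.3300]
Difference = 0.0461 − 0.9113 = -0.8652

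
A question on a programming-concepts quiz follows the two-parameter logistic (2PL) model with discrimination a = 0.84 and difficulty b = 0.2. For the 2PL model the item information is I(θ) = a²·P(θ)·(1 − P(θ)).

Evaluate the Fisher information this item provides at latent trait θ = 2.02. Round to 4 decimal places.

P = 1/(1+e^{-1.5288}) = 0.8218
P(1−P) = 0.8218 × 0.1782 = 0.1464
I = a² × P(1−P) = 0.84² × 0.1464 = 0.10332

0.1033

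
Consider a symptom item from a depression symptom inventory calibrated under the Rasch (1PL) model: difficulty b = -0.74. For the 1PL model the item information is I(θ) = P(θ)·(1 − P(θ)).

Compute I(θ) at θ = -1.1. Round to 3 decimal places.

P = 1/(1+e^{0.3600}) = 0.4110
P(1−P) = 0.4110 × 0.5890 = 0.2421
I = P(1−P) = 0.24207

0.242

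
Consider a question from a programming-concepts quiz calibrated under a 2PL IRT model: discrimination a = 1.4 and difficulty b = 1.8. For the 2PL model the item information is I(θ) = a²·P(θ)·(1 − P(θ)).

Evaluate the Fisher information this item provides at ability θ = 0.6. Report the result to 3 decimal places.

0.260

P = 1/(1+e^{1.6800}) = 0.1571
P(1−P) = 0.1571 × 0.8429 = 0.1324
I = a² × P(1−P) = 1.4² × 0.1324 = 0.25954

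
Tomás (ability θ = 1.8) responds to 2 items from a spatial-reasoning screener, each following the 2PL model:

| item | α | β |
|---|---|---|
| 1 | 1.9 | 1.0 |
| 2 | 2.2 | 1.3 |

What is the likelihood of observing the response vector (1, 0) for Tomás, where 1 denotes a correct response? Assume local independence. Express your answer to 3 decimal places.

P(θ) = 1 / (1 + exp(−α(θ − β)))
P_1 = 1/(1+e^{-1.5200}) = 0.8205
P_2 = 1/(1+e^{-1.1000}) = 0.7503
L = P_1 × (1−P_2) = 0.8205 × 0.2497 = 0.20492

0.205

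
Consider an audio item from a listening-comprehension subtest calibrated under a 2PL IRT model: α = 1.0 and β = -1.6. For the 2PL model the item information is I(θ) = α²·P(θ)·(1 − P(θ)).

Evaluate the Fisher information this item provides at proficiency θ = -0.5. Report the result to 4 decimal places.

P = 1/(1+e^{-1.1000}) = 0.7503
P(1−P) = 0.7503 × 0.2497 = 0.1874
I = α² × P(1−P) = 1.0² × 0.1874 = 0.18737

0.1874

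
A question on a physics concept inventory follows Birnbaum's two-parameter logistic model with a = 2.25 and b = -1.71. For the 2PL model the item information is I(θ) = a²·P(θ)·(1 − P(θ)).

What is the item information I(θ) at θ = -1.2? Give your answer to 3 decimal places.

P = 1/(1+e^{-1.1475}) = 0.7591
P(1−P) = 0.7591 × 0.2409 = 0.1829
I = a² × P(1−P) = 2.25² × 0.1829 = 0.92589

0.926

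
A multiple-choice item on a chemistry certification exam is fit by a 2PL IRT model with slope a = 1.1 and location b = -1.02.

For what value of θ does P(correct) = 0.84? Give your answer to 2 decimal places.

P(θ) = 1 / (1 + exp(−a(θ − b)))
logit = ln(0.8400/0.1600) = 1.6582
θ = b + logit/(a) = -1.02 + 1.6582/1.1000 = 0.4875

0.49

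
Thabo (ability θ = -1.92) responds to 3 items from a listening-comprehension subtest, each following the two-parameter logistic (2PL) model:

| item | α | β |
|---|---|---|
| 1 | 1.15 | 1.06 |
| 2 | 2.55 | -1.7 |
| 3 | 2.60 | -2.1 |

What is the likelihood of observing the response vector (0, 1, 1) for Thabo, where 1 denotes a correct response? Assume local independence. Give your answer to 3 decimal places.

0.216

P(θ) = 1 / (1 + exp(−α(θ − β)))
P_1 = 1/(1+e^{3.4270}) = 0.0315
P_2 = 1/(1+e^{0.5610}) = 0.3633
P_3 = 1/(1+e^{-0.4680}) = 0.6149
L = (1−P_1) × P_2 × P_3 = 0.9685 × 0.3633 × 0.6149 = 0.21638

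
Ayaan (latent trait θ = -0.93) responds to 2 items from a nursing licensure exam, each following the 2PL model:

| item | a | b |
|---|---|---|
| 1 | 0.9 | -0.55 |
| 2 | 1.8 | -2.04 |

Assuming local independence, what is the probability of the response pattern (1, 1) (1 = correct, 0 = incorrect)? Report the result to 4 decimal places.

0.3657

P(θ) = 1 / (1 + exp(−a(θ − b)))
P_1 = 1/(1+e^{0.3420}) = 0.4153
P_2 = 1/(1+e^{-1.9980}) = 0.8806
L = P_1 × P_2 = 0.4153 × 0.8806 = 0.36573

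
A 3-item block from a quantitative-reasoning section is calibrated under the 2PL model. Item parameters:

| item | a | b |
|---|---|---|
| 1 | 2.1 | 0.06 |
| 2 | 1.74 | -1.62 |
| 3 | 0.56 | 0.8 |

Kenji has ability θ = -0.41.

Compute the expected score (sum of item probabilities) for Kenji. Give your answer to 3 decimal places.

P(θ) = 1 / (1 + exp(−a(θ − b)))
P_1 = 1/(1+e^{0.9870}) = 0.2715
P_2 = 1/(1+e^{-2.1054}) = 0.8914
P_3 = 1/(1+e^{0.6776}) = 0.3368
E[score] = 0.2715 + 0.8914 + 0.3368 = 1.4997

1.500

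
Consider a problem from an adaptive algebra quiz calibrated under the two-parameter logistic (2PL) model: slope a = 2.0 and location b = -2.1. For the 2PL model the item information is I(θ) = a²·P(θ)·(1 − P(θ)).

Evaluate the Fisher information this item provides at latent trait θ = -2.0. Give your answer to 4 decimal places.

0.9901

P = 1/(1+e^{-0.2000}) = 0.5498
P(1−P) = 0.5498 × 0.4502 = 0.2475
I = a² × P(1−P) = 2.0² × 0.2475 = 0.99007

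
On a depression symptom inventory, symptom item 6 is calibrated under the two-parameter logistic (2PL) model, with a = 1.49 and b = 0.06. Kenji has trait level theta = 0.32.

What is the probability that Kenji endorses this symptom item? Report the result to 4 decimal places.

P(theta) = 1 / (1 + exp(−a(theta − b)))
Exponent: 1.49 × (0.32 − 0.06) = 0.3874
1/(1 + e^{-0.3874}) = 0.5957

0.5957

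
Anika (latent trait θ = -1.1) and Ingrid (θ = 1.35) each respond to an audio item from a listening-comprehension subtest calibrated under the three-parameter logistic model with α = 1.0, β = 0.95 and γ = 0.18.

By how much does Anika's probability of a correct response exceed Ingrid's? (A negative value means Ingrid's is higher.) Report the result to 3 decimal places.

P(θ) = γ + (1 − γ) · 1 / (1 + exp(−α(θ − β)))
P(Anika) = 0.2735  [exponent -2.0500]
P(Ingrid) = 0.6709  [exponent 0.4000]
Difference = 0.2735 − 0.6709 = -0.3974

-0.397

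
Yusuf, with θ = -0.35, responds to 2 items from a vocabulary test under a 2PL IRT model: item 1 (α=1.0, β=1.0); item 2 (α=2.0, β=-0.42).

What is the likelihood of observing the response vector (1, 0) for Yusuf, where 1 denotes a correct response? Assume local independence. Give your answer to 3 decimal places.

P(θ) = 1 / (1 + exp(−α(θ − β)))
P_1 = 1/(1+e^{1.3500}) = 0.2059
P_2 = 1/(1+e^{-0.1400}) = 0.5349
L = P_1 × (1−P_2) = 0.2059 × 0.4651 = 0.09574

0.096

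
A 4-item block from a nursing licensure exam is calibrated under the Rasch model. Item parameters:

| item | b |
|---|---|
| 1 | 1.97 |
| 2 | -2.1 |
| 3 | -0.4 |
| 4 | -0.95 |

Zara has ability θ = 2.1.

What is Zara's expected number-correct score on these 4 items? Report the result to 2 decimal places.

P(θ) = 1 / (1 + exp(−(θ − b)))
P_1 = 1/(1+e^{-0.1300}) = 0.5325
P_2 = 1/(1+e^{-4.2000}) = 0.9852
P_3 = 1/(1+e^{-2.5000}) = 0.9241
P_4 = 1/(1+e^{-3.0500}) = 0.9548
E[score] = 0.5325 + 0.9852 + 0.9241 + 0.9548 = 3.3966

3.40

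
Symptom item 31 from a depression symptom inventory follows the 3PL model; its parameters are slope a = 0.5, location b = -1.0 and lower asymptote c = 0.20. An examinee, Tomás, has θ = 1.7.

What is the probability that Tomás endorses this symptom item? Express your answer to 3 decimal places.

0.835

P(θ) = c + (1 − c) · 1 / (1 + exp(−a(θ − b)))
Exponent: 0.5 × (1.7 − (-1.0)) = 1.3500
1/(1 + e^{-1.3500}) = 0.7941
P = 0.20 + 0.80 × 0.7941 = 0.8353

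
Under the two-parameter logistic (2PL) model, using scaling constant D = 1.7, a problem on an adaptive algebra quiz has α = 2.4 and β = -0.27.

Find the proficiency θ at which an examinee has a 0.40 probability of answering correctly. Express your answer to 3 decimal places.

-0.369

P(θ) = 1 / (1 + exp(−D·α(θ − β)))
logit = ln(0.4000/0.6000) = -0.4055
θ = β + logit/(1.7·α) = -0.27 + (-0.4055)/4.0800 = -0.3694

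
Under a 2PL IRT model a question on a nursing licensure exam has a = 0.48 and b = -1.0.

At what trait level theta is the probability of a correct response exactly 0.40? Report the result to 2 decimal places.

P(theta) = 1 / (1 + exp(−a(theta − b)))
logit = ln(0.4000/0.6000) = -0.4055
theta = b + logit/(a) = -1.0 + (-0.4055)/0.4800 = -1.8447

-1.84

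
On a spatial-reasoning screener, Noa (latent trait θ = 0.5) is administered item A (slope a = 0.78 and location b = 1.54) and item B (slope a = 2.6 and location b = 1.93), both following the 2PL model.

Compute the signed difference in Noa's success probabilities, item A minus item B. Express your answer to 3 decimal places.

0.284

P(θ) = 1 / (1 + exp(−a(θ − b)))
P_A = 0.3076
P_B = 0.0237
P_A − P_B = 0.2839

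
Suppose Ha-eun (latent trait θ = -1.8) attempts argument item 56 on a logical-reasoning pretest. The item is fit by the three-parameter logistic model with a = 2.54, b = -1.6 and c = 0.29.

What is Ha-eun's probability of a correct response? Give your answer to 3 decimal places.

0.557

P(θ) = c + (1 − c) · 1 / (1 + exp(−a(θ − b)))
Exponent: 2.54 × (-1.8 − (-1.6)) = -0.5080
1/(1 + e^{0.5080}) = 0.3757
P = 0.29 + 0.71 × 0.3757 = 0.5567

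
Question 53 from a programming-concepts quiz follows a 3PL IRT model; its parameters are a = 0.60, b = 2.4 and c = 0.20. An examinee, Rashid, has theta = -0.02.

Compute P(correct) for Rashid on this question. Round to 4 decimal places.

P(theta) = c + (1 − c) · 1 / (1 + exp(−a(theta − b)))
Exponent: 0.60 × (-0.02 − 2.4) = -1.4520
1/(1 + e^{1.4520}) = 0.1897
P = 0.20 + 0.80 × 0.1897 = 0.3518

0.3518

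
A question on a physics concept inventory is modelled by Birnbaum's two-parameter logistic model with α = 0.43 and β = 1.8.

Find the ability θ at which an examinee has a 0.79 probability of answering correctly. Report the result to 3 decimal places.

4.881

P(θ) = 1 / (1 + exp(−α(θ − β)))
logit = ln(0.7900/0.2100) = 1.3249
θ = β + logit/(α) = 1.8 + 1.3249/0.4300 = 4.8812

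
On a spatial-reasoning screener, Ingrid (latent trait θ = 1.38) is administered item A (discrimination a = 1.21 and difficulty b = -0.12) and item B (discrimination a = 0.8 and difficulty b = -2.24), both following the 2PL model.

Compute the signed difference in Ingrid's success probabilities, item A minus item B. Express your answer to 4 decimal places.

P(θ) = 1 / (1 + exp(−a(θ − b)))
P_A = 0.8600
P_B = 0.9476
P_A − P_B = -0.0877

-0.0877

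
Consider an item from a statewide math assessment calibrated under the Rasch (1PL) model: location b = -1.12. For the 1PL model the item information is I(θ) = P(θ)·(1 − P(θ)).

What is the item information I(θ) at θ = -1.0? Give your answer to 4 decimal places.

P = 1/(1+e^{-0.1200}) = 0.5300
P(1−P) = 0.5300 × 0.4700 = 0.2491
I = P(1−P) = 0.24910

0.2491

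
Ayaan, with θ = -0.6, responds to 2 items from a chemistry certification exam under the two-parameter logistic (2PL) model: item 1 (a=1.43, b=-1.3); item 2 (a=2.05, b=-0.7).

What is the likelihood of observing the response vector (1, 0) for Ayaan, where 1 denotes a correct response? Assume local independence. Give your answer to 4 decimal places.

P(θ) = 1 / (1 + exp(−a(θ − b)))
P_1 = 1/(1+e^{-1.0010}) = 0.7313
P_2 = 1/(1+e^{-0.2050}) = 0.5511
L = P_1 × (1−P_2) = 0.7313 × 0.4489 = 0.32828

0.3283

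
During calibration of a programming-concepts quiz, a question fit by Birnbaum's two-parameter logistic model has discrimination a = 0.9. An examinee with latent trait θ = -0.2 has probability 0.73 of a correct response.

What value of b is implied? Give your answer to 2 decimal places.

P(θ) = 1 / (1 + exp(−a(θ − b)))
logit(0.73) = ln(0.73/0.27) = 0.9946
b = θ − logit/(a) = -0.2 − 0.9946/0.9000 = -1.3051

-1.31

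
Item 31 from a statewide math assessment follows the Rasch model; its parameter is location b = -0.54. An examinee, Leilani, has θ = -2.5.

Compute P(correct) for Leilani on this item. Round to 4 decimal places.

P(θ) = 1 / (1 + exp(−(θ − b)))
Exponent: (-2.5 − (-0.54)) = -1.9600
1/(1 + e^{1.9600}) = 0.1235
P = 0.1235

0.1235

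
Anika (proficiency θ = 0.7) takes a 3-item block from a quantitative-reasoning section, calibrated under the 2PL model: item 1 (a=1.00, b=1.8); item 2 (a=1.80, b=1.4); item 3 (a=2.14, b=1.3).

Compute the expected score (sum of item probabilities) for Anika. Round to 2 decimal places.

P(θ) = 1 / (1 + exp(−a(θ − b)))
P_1 = 1/(1+e^{1.1000}) = 0.2497
P_2 = 1/(1+e^{1.2600}) = 0.2210
P_3 = 1/(1+e^{1.2840}) = 0.2169
E[score] = 0.2497 + 0.2210 + 0.2169 = 0.6876

0.69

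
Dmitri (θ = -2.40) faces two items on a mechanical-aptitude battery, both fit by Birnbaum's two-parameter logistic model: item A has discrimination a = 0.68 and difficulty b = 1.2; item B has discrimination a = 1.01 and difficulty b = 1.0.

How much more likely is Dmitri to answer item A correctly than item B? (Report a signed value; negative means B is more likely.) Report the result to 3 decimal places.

0.048

P(θ) = 1 / (1 + exp(−a(θ − b)))
P_A = 0.0796
P_B = 0.0312
P_A − P_B = 0.0483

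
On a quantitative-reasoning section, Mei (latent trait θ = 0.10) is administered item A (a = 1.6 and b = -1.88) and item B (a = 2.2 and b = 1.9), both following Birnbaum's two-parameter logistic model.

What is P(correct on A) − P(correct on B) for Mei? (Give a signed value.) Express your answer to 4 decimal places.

0.9409

P(θ) = 1 / (1 + exp(−a(θ − b)))
P_A = 0.9596
P_B = 0.0187
P_A − P_B = 0.9409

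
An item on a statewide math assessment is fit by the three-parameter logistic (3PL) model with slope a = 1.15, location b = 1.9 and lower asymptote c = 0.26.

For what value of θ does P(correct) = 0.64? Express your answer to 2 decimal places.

P(θ) = c + (1 − c) · 1 / (1 + exp(−a(θ − b)))
Remove guessing floor: (0.64 − 0.26)/(1 − 0.26) = 0.5135
logit = ln(0.5135/0.4865) = 0.0541
θ = b + logit/(a) = 1.9 + 0.0541/1.1500 = 1.9470

1.95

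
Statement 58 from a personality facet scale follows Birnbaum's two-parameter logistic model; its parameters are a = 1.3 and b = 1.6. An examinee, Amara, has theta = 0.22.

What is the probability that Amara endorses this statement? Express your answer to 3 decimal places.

P(theta) = 1 / (1 + exp(−a(theta − b)))
Exponent: 1.3 × (0.22 − 1.6) = -1.7940
1/(1 + e^{1.7940}) = 0.1426

0.143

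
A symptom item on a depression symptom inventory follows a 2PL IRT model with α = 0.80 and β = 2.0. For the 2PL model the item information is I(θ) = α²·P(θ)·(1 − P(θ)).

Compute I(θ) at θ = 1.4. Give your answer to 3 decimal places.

0.151

P = 1/(1+e^{0.4800}) = 0.3823
P(1−P) = 0.3823 × 0.6177 = 0.2361
I = α² × P(1−P) = 0.80² × 0.2361 = 0.15113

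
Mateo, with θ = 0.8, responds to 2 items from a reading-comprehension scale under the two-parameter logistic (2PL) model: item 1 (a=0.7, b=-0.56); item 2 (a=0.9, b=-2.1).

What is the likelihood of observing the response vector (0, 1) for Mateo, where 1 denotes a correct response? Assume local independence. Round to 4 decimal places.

P(θ) = 1 / (1 + exp(−a(θ − b)))
P_1 = 1/(1+e^{-0.9520}) = 0.7215
P_2 = 1/(1+e^{-2.6100}) = 0.9315
L = (1−P_1) × P_2 = 0.2785 × 0.9315 = 0.25941

0.2594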